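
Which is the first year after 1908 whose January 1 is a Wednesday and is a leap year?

1936

Jan 1 advances by 2 weekdays after a leap year and by 1 after a common year.
1908: Jan 1 is Wednesday (leap).
1909: Friday
1910: Saturday
1911: Sunday
1912: Monday (leap)
1913: Wednesday
1914: Thursday
1915: Friday
1916: Saturday (leap)
1917: Monday
1918: Tuesday
1919: Wednesday
1920: Thursday (leap)
1921: Saturday
1922: Sunday
1923: Monday
1924: Tuesday (leap)
1925: Thursday
1926: Friday
1927: Saturday
1928: Sunday (leap)
1929: Tuesday
1930: Wednesday
1931: Thursday
1932: Friday (leap)
1933: Sunday
1934: Monday
1935: Tuesday
1936: Wednesday (leap)
1936 begins on a Wednesday and is a leap year.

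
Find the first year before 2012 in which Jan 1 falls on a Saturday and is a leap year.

Jan 1 advances by 2 weekdays after a leap year and by 1 after a common year.
2012: Jan 1 is Sunday (leap).
2011: Saturday
2010: Friday
2009: Thursday
2008: Tuesday (leap)
2007: Monday
2006: Sunday
2005: Saturday
2004: Thursday (leap)
2003: Wednesday
2002: Tuesday
2001: Monday
2000: Saturday (leap)
2000 begins on a Saturday and is a leap year.

2000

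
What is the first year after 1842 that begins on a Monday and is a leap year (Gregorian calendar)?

Jan 1 advances by 2 weekdays after a leap year and by 1 after a common year.
1842: Jan 1 is Saturday.
1843: Sunday
1844: Monday (leap)
1844 begins on a Monday and is a leap year.

1844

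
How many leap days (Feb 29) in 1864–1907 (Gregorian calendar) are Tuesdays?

1

Leap years in 1864–1907: 10 of them.
Feb 29 weekday advances by 5 (mod 7) from one leap year to the next four years later (or differs when a century non-leap intervenes).
Leap-day weekdays: 1864:Mon 1868:Sat 1872:Thu 1876:Tue✓ 1880:Sun 1884:Fri 1888:Wed 1892:Mon 1896:Sat 1904:Mon
Tuesday: 1876 → 1.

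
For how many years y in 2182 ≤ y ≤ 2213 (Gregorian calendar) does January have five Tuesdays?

14

January has 31 days; it has five Tuesdays when Tuesday falls among the first (month-length − 28) days — i.e. when January 1 is one of Tuesday/Monday/Sunday.
January 1 by year: 2182:Tue✓ 2183:Wed 2184:Thu 2185:Sat 2186:Sun✓ 2187:Mon✓ 2188:Tue✓ 2189:Thu 2190:Fri 2191:Sat 2192:Sun✓ 2193:Tue✓ 2194:Wed 2195:Thu 2196:Fri 2197:Sun✓ 2198:Mon✓ 2199:Tue✓ 2200:Wed 2201:Thu 2202:Fri 2203:Sat 2204:Sun✓ 2205:Tue✓ 2206:Wed 2207:Thu 2208:Fri 2209:Sun✓ 2210:Mon✓ 2211:Tue✓ 2212:Wed 2213:Fri
Years with five Tuesdays: 2182, 2186, 2187, 2188, 2192, 2193, 2197, 2198, 2199, 2204, 2205, 2209, 2210, 2211 → 14.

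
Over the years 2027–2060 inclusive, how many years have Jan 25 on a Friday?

Track Jan 25's weekday year by year (advancing +1, or +2 across a Feb 29):
  2027: Mon  2028: Tue (+1)  2029: Thu (+2)  2030: Fri (+1) ✓  2031: Sat (+1)
  2032: Sun (+1)  2033: Tue (+2)  2034: Wed (+1)  2035: Thu (+1)  2036: Fri (+1) ✓
  2037: Sun (+2)  2038: Mon (+1)  2039: Tue (+1)  2040: Wed (+1)  … (6 more years) …
  2047: Fri (+1) ✓  2048: Sat (+1)  2049: Mon (+2)  2050: Tue (+1)  2051: Wed (+1)
  2052: Thu (+1)  2053: Sat (+2)  2054: Sun (+1)  2055: Mon (+1)  2056: Tue (+1)
  2057: Thu (+2)  2058: Fri (+1) ✓  2059: Sat (+1)  2060: Sun (+1)
Friday years: 2030, 2036, 2041, 2047, 2058 — 5 in total.

5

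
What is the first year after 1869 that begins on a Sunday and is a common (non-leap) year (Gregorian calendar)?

1871

Jan 1 advances by 2 weekdays after a leap year and by 1 after a common year.
1869: Jan 1 is Friday.
1870: Saturday
1871: Sunday
1871 begins on a Sunday and is a common year.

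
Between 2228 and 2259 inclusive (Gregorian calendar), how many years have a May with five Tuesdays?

May has 31 days; it has five Tuesdays when Tuesday falls among the first (month-length − 28) days — i.e. when May 1 is one of Tuesday/Monday/Sunday.
May 1 by year: 2228:Thu 2229:Fri 2230:Sat 2231:Sun✓ 2232:Tue✓ 2233:Wed 2234:Thu 2235:Fri 2236:Sun✓ 2237:Mon✓ 2238:Tue✓ 2239:Wed 2240:Fri 2241:Sat 2242:Sun✓ 2243:Mon✓ 2244:Wed 2245:Thu 2246:Fri 2247:Sat 2248:Mon✓ 2249:Tue✓ 2250:Wed 2251:Thu 2252:Sat 2253:Sun✓ 2254:Mon✓ 2255:Tue✓ 2256:Thu 2257:Fri 2258:Sat 2259:Sun✓
Years with five Tuesdays: 2231, 2232, 2236, 2237, 2238, 2242, 2243, 2248, 2249, 2253, 2254, 2255, 2259 → 13.

13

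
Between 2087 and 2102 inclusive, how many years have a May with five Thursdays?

6

May has 31 days; it has five Thursdays when Thursday falls among the first (month-length − 28) days — i.e. when May 1 is one of Thursday/Wednesday/Tuesday.
May 1 by year: 2087:Thu✓ 2088:Sat 2089:Sun 2090:Mon 2091:Tue✓ 2092:Thu✓ 2093:Fri 2094:Sat 2095:Sun 2096:Tue✓ 2097:Wed✓ 2098:Thu✓ 2099:Fri 2100:Sat 2101:Sun 2102:Mon
Years with five Thursdays: 2087, 2091, 2092, 2096, 2097, 2098 → 6.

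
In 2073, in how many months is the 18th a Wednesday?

Check the 18th of each month of 2073: Jan 18: Wed, Feb 18: Sat, Mar 18: Sat, Apr 18: Tue, May 18: Thu, Jun 18: Sun, Jul 18: Tue, Aug 18: Fri, Sep 18: Mon, Oct 18: Wed, Nov 18: Sat, Dec 18: Mon.
Wednesday occurs in January, October — 2 months.

2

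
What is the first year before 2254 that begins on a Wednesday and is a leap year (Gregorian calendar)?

Jan 1 advances by 2 weekdays after a leap year and by 1 after a common year.
2254: Jan 1 is Sunday.
2253: Saturday
2252: Thursday (leap)
2251: Wednesday
2250: Tuesday
2249: Monday
2248: Saturday (leap)
2247: Friday
2246: Thursday
2245: Wednesday
2244: Monday (leap)
2243: Sunday
2242: Saturday
2241: Friday
2240: Wednesday (leap)
2240 begins on a Wednesday and is a leap year.

2240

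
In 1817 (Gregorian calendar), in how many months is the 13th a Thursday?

3

Check the 13th of each month of 1817: Jan 13: Mon, Feb 13: Thu, Mar 13: Thu, Apr 13: Sun, May 13: Tue, Jun 13: Fri, Jul 13: Sun, Aug 13: Wed, Sep 13: Sat, Oct 13: Mon, Nov 13: Thu, Dec 13: Sat.
Thursday occurs in February, March, November — 3 months.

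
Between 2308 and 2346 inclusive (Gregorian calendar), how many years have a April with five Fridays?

April has 30 days; it has five Fridays when Friday falls among the first (month-length − 28) days — i.e. when April 1 is one of Friday/Thursday.
April 1 by year: 2308:Wed 2309:Thu✓ 2310:Fri✓ 2311:Sat 2312:Mon 2313:Tue 2314:Wed 2315:Thu✓ 2316:Sat 2317:Sun 2318:Mon 2319:Tue 2320:Thu✓ 2321:Fri✓ 2322:Sat …(9 more)… 2332:Fri✓ 2333:Sat 2334:Sun 2335:Mon 2336:Wed 2337:Thu✓ 2338:Fri✓ 2339:Sat 2340:Mon 2341:Tue 2342:Wed 2343:Thu✓ 2344:Sat 2345:Sun 2346:Mon
Years with five Fridays: 2309, 2310, 2315, 2320, 2321, 2326, 2327, 2332, 2337, 2338, 2343 → 11.

11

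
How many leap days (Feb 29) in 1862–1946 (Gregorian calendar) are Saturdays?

4

Leap years in 1862–1946: 20 of them.
Feb 29 weekday advances by 5 (mod 7) from one leap year to the next four years later (or differs when a century non-leap intervenes).
Leap-day weekdays: 1864:Mon 1868:Sat✓ 1872:Thu 1876:Tue 1880:Sun 1884:Fri 1888:Wed 1892:Mon 1896:Sat✓ 1904:Mon 1908:Sat✓ 1912:Thu 1916:Tue 1920:Sun 1924:Fri 1928:Wed 1932:Mon 1936:Sat✓ 1940:Thu 1944:Tue
Saturday: 1868, 1896, 1908, 1936 → 4.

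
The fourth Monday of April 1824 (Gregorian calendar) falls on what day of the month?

26

April 1, 1824 is a Thursday, so the first Monday is the 5th.
The fourth Monday is 5 + 21 = 26.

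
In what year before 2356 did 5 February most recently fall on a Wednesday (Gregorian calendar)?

From one year to the next, a fixed date's weekday advances by 1, or by 2 when a Feb 29 lies between the two dates.
2356: February 5 is Sunday.
2355: Saturday (−1)
2354: Friday (−1)
2353: Thursday (−1)
2352: Tuesday (−2)
2351: Monday (−1)
2350: Sunday (−1)
2349: Saturday (−1)
2348: Thursday (−2)
2347: Wednesday (−1)
5 February falls on a Wednesday in 2347.

2347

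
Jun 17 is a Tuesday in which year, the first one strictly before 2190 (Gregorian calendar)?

From one year to the next, a fixed date's weekday advances by 1, or by 2 when a Feb 29 lies between the two dates.
2190: June 17 is Thursday.
2189: Wednesday (−1)
2188: Tuesday (−1)
Jun 17 falls on a Tuesday in 2188.

2188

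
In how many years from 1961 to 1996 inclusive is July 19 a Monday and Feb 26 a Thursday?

1

Check each year's weekday for July 19 and Feb 26:
  1961: Wed/Sun  1962: Thu/Mon  1963: Fri/Tue  1964: Sun/Wed  1965: Mon/Fri  1966: Tue/Sat  1967: Wed/Sun  1968: Fri/Mon  1969: Sat/Wed  1970: Sun/Thu  1971: Mon/Fri  1972: Wed/Sat  1973: Thu/Mon  1974: Fri/Tue  …(8 more)…  1983: Tue/Sat  1984: Thu/Sun  1985: Fri/Tue  1986: Sat/Wed  1987: Sun/Thu  1988: Tue/Fri  1989: Wed/Sun  1990: Thu/Mon  1991: Fri/Tue  1992: Sun/Wed  1993: Mon/Fri  1994: Tue/Sat  1995: Wed/Sun  1996: Fri/Mon
Both conditions hold in: 1976 — 1.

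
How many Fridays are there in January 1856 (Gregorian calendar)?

4

January 1856 has 31 days and begins on Tuesday.
The first Friday is January 4.
Fridays fall on 4, 11, 18, 25 — that's 4.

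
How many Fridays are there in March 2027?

March 2027 has 31 days and begins on Monday.
The first Friday is March 5.
Fridays fall on 5, 12, 19, 26 — that's 4.

4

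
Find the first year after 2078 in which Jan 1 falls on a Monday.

2080

Jan 1 advances by 2 weekdays after a leap year and by 1 after a common year.
2078: Jan 1 is Saturday.
2079: Sunday
2080: Monday (leap)
2080 begins on a Monday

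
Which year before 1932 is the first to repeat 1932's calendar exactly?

Two years share a calendar iff Jan 1 falls on the same weekday and both are leap or both are common. 1932: Jan 1 is Friday, leap year.
1931: Jan 1 Thursday, common
1930: Jan 1 Wednesday, common
1929: Jan 1 Tuesday, common
1928: Jan 1 Sunday, leap
1927: Jan 1 Saturday, common
1926: Jan 1 Friday, common
1925: Jan 1 Thursday, common
1924: Jan 1 Tuesday, leap
1923: Jan 1 Monday, common
1922: Jan 1 Sunday, common
1921: Jan 1 Saturday, common
1920: Jan 1 Thursday, leap
1919: Jan 1 Wednesday, common
1918: Jan 1 Tuesday, common
1917: Jan 1 Monday, common
1916: Jan 1 Saturday, leap
1915: Jan 1 Friday, common
1914: Jan 1 Thursday, common
1913: Jan 1 Wednesday, common
1912: Jan 1 Monday, leap
1911: Jan 1 Sunday, common
1910: Jan 1 Saturday, common
1909: Jan 1 Friday, common
1908: Jan 1 Wednesday, leap
1907: Jan 1 Tuesday, common
1906: Jan 1 Monday, common
1905: Jan 1 Sunday, common
1904: Jan 1 Friday, leap
1904 matches on both conditions.

1904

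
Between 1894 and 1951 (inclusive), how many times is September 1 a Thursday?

Track September 1's weekday year by year (advancing +1, or +2 across a Feb 29):
  1894: Sat  1895: Sun (+1)  1896: Tue (+2)  1897: Wed (+1)  1898: Thu (+1) ✓
  1899: Fri (+1)  1900: Sat (+1)  1901: Sun (+1)  1902: Mon (+1)  1903: Tue (+1)
  1904: Thu (+2) ✓  1905: Fri (+1)  1906: Sat (+1)  1907: Sun (+1)  … (30 more years) …
  1938: Thu (+1) ✓  1939: Fri (+1)  1940: Sun (+2)  1941: Mon (+1)  1942: Tue (+1)
  1943: Wed (+1)  1944: Fri (+2)  1945: Sat (+1)  1946: Sun (+1)  1947: Mon (+1)
  1948: Wed (+2)  1949: Thu (+1) ✓  1950: Fri (+1)  1951: Sat (+1)
Thursday years: 1898, 1904, 1910, 1921, 1927, 1932, 1938, 1949 — 8 in total.

8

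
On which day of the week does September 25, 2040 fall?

Tuesday

January 1, 2040 is a Sunday.
September 25 is day 269 of the year, i.e. 268 days after Jan 1.
268 mod 7 = 2, so advance 2 weekdays from Sunday: Tuesday.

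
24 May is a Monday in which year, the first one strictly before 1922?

1920

From one year to the next, a fixed date's weekday advances by 1, or by 2 when a Feb 29 lies between the two dates.
1922: May 24 is Wednesday.
1921: Tuesday (−1)
1920: Monday (−1)
24 May falls on a Monday in 1920.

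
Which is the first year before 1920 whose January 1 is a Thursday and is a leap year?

Jan 1 advances by 2 weekdays after a leap year and by 1 after a common year.
1920: Jan 1 is Thursday (leap).
1919: Wednesday
1918: Tuesday
1917: Monday
1916: Saturday (leap)
1915: Friday
1914: Thursday
1913: Wednesday
1912: Monday (leap)
1911: Sunday
1910: Saturday
1909: Friday
1908: Wednesday (leap)
1907: Tuesday
1906: Monday
1905: Sunday
1904: Friday (leap)
1903: Thursday
1902: Wednesday
1901: Tuesday
1900: Monday
1899: Sunday
1898: Saturday
1897: Friday
1896: Wednesday (leap)
1895: Tuesday
1894: Monday
1893: Sunday
1892: Friday (leap)
1891: Thursday
1890: Wednesday
1889: Tuesday
1888: Sunday (leap)
1887: Saturday
1886: Friday
1885: Thursday
1884: Tuesday (leap)
1883: Monday
1882: Sunday
1881: Saturday
1880: Thursday (leap)
1880 begins on a Thursday and is a leap year.

1880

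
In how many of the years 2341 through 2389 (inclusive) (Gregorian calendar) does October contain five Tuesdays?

October has 31 days; it has five Tuesdays when Tuesday falls among the first (month-length − 28) days — i.e. when October 1 is one of Tuesday/Monday/Sunday.
October 1 by year: 2341:Wed 2342:Thu 2343:Fri 2344:Sun✓ 2345:Mon✓ 2346:Tue✓ 2347:Wed 2348:Fri 2349:Sat 2350:Sun✓ 2351:Mon✓ 2352:Wed 2353:Thu 2354:Fri 2355:Sat …(19 more)… 2375:Wed 2376:Fri 2377:Sat 2378:Sun✓ 2379:Mon✓ 2380:Wed 2381:Thu 2382:Fri 2383:Sat 2384:Mon✓ 2385:Tue✓ 2386:Wed 2387:Thu 2388:Sat 2389:Sun✓
Years with five Tuesdays: 2344, 2345, 2346, 2350, 2351, 2356, 2357, 2361, 2362, 2363, 2367, 2368, 2372, 2373, 2374, 2378, 2379, 2384, 2385, 2389 → 20.

20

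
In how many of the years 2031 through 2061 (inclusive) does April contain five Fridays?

10

April has 30 days; it has five Fridays when Friday falls among the first (month-length − 28) days — i.e. when April 1 is one of Friday/Thursday.
April 1 by year: 2031:Tue 2032:Thu✓ 2033:Fri✓ 2034:Sat 2035:Sun 2036:Tue 2037:Wed 2038:Thu✓ 2039:Fri✓ 2040:Sun 2041:Mon 2042:Tue 2043:Wed 2044:Fri✓ 2045:Sat 2046:Sun 2047:Mon 2048:Wed 2049:Thu✓ 2050:Fri✓ 2051:Sat 2052:Mon 2053:Tue 2054:Wed 2055:Thu✓ 2056:Sat 2057:Sun 2058:Mon 2059:Tue 2060:Thu✓ 2061:Fri✓
Years with five Fridays: 2032, 2033, 2038, 2039, 2044, 2049, 2050, 2055, 2060, 2061 → 10.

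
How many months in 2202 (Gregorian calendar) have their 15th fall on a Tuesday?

Check the 15th of each month of 2202: Jan 15: Fri, Feb 15: Mon, Mar 15: Mon, Apr 15: Thu, May 15: Sat, Jun 15: Tue, Jul 15: Thu, Aug 15: Sun, Sep 15: Wed, Oct 15: Fri, Nov 15: Mon, Dec 15: Wed.
Tuesday occurs in June — 1 month.

1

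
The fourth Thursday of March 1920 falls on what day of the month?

March 1, 1920 is a Monday, so the first Thursday is the 4th.
The fourth Thursday is 4 + 21 = 25.

25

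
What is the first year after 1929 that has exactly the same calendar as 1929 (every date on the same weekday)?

Two years share a calendar iff Jan 1 falls on the same weekday and both are leap or both are common. 1929: Jan 1 is Tuesday, common year.
1930: Jan 1 Wednesday, common
1931: Jan 1 Thursday, common
1932: Jan 1 Friday, leap
1933: Jan 1 Sunday, common
1934: Jan 1 Monday, common
1935: Jan 1 Tuesday, common
1935 matches on both conditions.

1935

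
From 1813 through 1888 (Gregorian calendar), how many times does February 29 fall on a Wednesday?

Leap years in 1813–1888: 19 of them.
Feb 29 weekday advances by 5 (mod 7) from one leap year to the next four years later (or differs when a century non-leap intervenes).
Leap-day weekdays: 1816:Thu 1820:Tue 1824:Sun 1828:Fri 1832:Wed✓ 1836:Mon 1840:Sat 1844:Thu 1848:Tue 1852:Sun 1856:Fri 1860:Wed✓ 1864:Mon 1868:Sat 1872:Thu 1876:Tue 1880:Sun 1884:Fri 1888:Wed✓
Wednesday: 1832, 1860, 1888 → 3.

3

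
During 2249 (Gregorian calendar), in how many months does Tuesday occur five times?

A month of length L has five Tuesdays iff its first Tuesday is on day ≤ L−28 (so day 1–3 in a 31-day month, 1–2 in a 30-day month, day 1 in a leap February).
Checking each month of 2249: Jan starts Mon (31d) ✓; Feb starts Thu (28d); Mar starts Thu (31d); Apr starts Sun (30d); May starts Tue (31d) ✓; Jun starts Fri (30d); Jul starts Sun (31d) ✓; Aug starts Wed (31d); Sep starts Sat (30d); Oct starts Mon (31d) ✓; Nov starts Thu (30d); Dec starts Sat (31d).
Five-Tuesday months: January, May, July, October → 4.

4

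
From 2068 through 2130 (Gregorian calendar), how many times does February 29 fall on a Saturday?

2

Leap years in 2068–2130: 15 of them.
Feb 29 weekday advances by 5 (mod 7) from one leap year to the next four years later (or differs when a century non-leap intervenes).
Leap-day weekdays: 2068:Wed 2072:Mon 2076:Sat✓ 2080:Thu 2084:Tue 2088:Sun 2092:Fri 2096:Wed 2104:Fri 2108:Wed 2112:Mon 2116:Sat✓ 2120:Thu 2124:Tue 2128:Sun
Saturday: 2076, 2116 → 2.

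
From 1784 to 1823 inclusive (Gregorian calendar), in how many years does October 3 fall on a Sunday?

Track October 3's weekday year by year (advancing +1, or +2 across a Feb 29):
  1784: Sun ✓  1785: Mon (+1)  1786: Tue (+1)  1787: Wed (+1)  1788: Fri (+2)
  1789: Sat (+1)  1790: Sun (+1) ✓  1791: Mon (+1)  1792: Wed (+2)  1793: Thu (+1)
  1794: Fri (+1)  1795: Sat (+1)  1796: Mon (+2)  1797: Tue (+1)  … (12 more years) …
  1810: Wed (+1)  1811: Thu (+1)  1812: Sat (+2)  1813: Sun (+1) ✓  1814: Mon (+1)
  1815: Tue (+1)  1816: Thu (+2)  1817: Fri (+1)  1818: Sat (+1)  1819: Sun (+1) ✓
  1820: Tue (+2)  1821: Wed (+1)  1822: Thu (+1)  1823: Fri (+1)
Sunday years: 1784, 1790, 1802, 1813, 1819 — 5 in total.

5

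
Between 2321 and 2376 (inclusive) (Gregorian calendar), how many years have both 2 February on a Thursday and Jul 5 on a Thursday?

Check each year's weekday for 2 February and Jul 5:
  2321: Wed/Tue  2322: Thu/Wed  2323: Fri/Thu  2324: Sat/Sat  2325: Mon/Sun  2326: Tue/Mon  2327: Wed/Tue  2328: Thu/Thu ✓  2329: Sat/Fri  2330: Sun/Sat  2331: Mon/Sun  2332: Tue/Tue  2333: Thu/Wed  2334: Fri/Thu  …(28 more)…  2363: Sat/Fri  2364: Sun/Sun  2365: Tue/Mon  2366: Wed/Tue  2367: Thu/Wed  2368: Fri/Fri  2369: Sun/Sat  2370: Mon/Sun  2371: Tue/Mon  2372: Wed/Wed  2373: Fri/Thu  2374: Sat/Fri  2375: Sun/Sat  2376: Mon/Mon
Both conditions hold in: 2328, 2356 — 2.

2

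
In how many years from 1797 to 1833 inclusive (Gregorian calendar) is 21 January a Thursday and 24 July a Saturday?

Check each year's weekday for 21 January and 24 July:
  1797: Sat/Mon  1798: Sun/Tue  1799: Mon/Wed  1800: Tue/Thu  1801: Wed/Fri  1802: Thu/Sat ✓  1803: Fri/Sun  1804: Sat/Tue  1805: Mon/Wed  1806: Tue/Thu  1807: Wed/Fri  1808: Thu/Sun  1809: Sat/Mon  1810: Sun/Tue  …(9 more)…  1820: Fri/Mon  1821: Sun/Tue  1822: Mon/Wed  1823: Tue/Thu  1824: Wed/Sat  1825: Fri/Sun  1826: Sat/Mon  1827: Sun/Tue  1828: Mon/Thu  1829: Wed/Fri  1830: Thu/Sat ✓  1831: Fri/Sun  1832: Sat/Tue  1833: Mon/Wed
Both conditions hold in: 1802, 1813, 1819, 1830 — 4.

4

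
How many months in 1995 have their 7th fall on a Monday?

Check the 7th of each month of 1995: Jan 7: Sat, Feb 7: Tue, Mar 7: Tue, Apr 7: Fri, May 7: Sun, Jun 7: Wed, Jul 7: Fri, Aug 7: Mon, Sep 7: Thu, Oct 7: Sat, Nov 7: Tue, Dec 7: Thu.
Monday occurs in August — 1 month.

1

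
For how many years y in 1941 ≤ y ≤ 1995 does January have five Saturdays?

24

January has 31 days; it has five Saturdays when Saturday falls among the first (month-length − 28) days — i.e. when January 1 is one of Saturday/Friday/Thursday.
January 1 by year: 1941:Wed 1942:Thu✓ 1943:Fri✓ 1944:Sat✓ 1945:Mon 1946:Tue 1947:Wed 1948:Thu✓ 1949:Sat✓ 1950:Sun 1951:Mon 1952:Tue 1953:Thu✓ 1954:Fri✓ 1955:Sat✓ …(25 more)… 1981:Thu✓ 1982:Fri✓ 1983:Sat✓ 1984:Sun 1985:Tue 1986:Wed 1987:Thu✓ 1988:Fri✓ 1989:Sun 1990:Mon 1991:Tue 1992:Wed 1993:Fri✓ 1994:Sat✓ 1995:Sun
Years with five Saturdays: 1942, 1943, 1944, 1948, 1949, 1953, 1954, 1955, 1959, 1960, 1965, 1966, 1970, 1971, 1972, 1976, 1977, 1981, 1982, 1983, 1987, 1988, 1993, 1994 → 24.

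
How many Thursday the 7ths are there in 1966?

2

Check the 7th of each month of 1966: Jan 7: Fri, Feb 7: Mon, Mar 7: Mon, Apr 7: Thu, May 7: Sat, Jun 7: Tue, Jul 7: Thu, Aug 7: Sun, Sep 7: Wed, Oct 7: Fri, Nov 7: Mon, Dec 7: Wed.
Thursday occurs in April, July — 2 months.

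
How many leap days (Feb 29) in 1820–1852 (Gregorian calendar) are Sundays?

2

Leap years in 1820–1852: 9 of them.
Feb 29 weekday advances by 5 (mod 7) from one leap year to the next four years later (or differs when a century non-leap intervenes).
Leap-day weekdays: 1820:Tue 1824:Sun✓ 1828:Fri 1832:Wed 1836:Mon 1840:Sat 1844:Thu 1848:Tue 1852:Sun✓
Sunday: 1824, 1852 → 2.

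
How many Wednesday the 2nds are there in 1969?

2

Check the 2nd of each month of 1969: Jan 2: Thu, Feb 2: Sun, Mar 2: Sun, Apr 2: Wed, May 2: Fri, Jun 2: Mon, Jul 2: Wed, Aug 2: Sat, Sep 2: Tue, Oct 2: Thu, Nov 2: Sun, Dec 2: Tue.
Wednesday occurs in April, July — 2 months.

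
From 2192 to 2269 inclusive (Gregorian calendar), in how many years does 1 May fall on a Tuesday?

Track 1 May's weekday year by year (advancing +1, or +2 across a Feb 29):
  2192: Tue ✓  2193: Wed (+1)  2194: Thu (+1)  2195: Fri (+1)  2196: Sun (+2)
  2197: Mon (+1)  2198: Tue (+1) ✓  2199: Wed (+1)  2200: Thu (+1)  2201: Fri (+1)
  2202: Sat (+1)  2203: Sun (+1)  2204: Tue (+2) ✓  2205: Wed (+1)  … (50 more years) …
  2256: Thu (+2)  2257: Fri (+1)  2258: Sat (+1)  2259: Sun (+1)  2260: Tue (+2) ✓
  2261: Wed (+1)  2262: Thu (+1)  2263: Fri (+1)  2264: Sun (+2)  2265: Mon (+1)
  2266: Tue (+1) ✓  2267: Wed (+1)  2268: Fri (+2)  2269: Sat (+1)
Tuesday years: 2192, 2198, 2204, 2210, 2221, 2227, 2232, 2238, 2249, 2255, 2260, 2266 — 12 in total.

12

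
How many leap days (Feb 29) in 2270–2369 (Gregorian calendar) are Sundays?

Leap years in 2270–2369: 24 of them.
Feb 29 weekday advances by 5 (mod 7) from one leap year to the next four years later (or differs when a century non-leap intervenes).
Leap-day weekdays: 2272:Thu 2276:Tue 2280:Sun✓ 2284:Fri 2288:Wed 2292:Mon 2296:Sat 2304:Mon 2308:Sat 2312:Thu 2316:Tue 2320:Sun✓ 2324:Fri 2328:Wed 2332:Mon 2336:Sat 2340:Thu 2344:Tue 2348:Sun✓ 2352:Fri 2356:Wed 2360:Mon 2364:Sat 2368:Thu
Sunday: 2280, 2320, 2348 → 3.

3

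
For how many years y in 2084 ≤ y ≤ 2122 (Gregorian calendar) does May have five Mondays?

May has 31 days; it has five Mondays when Monday falls among the first (month-length − 28) days — i.e. when May 1 is one of Monday/Sunday/Saturday.
May 1 by year: 2084:Mon✓ 2085:Tue 2086:Wed 2087:Thu 2088:Sat✓ 2089:Sun✓ 2090:Mon✓ 2091:Tue 2092:Thu 2093:Fri 2094:Sat✓ 2095:Sun✓ 2096:Tue 2097:Wed 2098:Thu …(9 more)… 2108:Tue 2109:Wed 2110:Thu 2111:Fri 2112:Sun✓ 2113:Mon✓ 2114:Tue 2115:Wed 2116:Fri 2117:Sat✓ 2118:Sun✓ 2119:Mon✓ 2120:Wed 2121:Thu 2122:Fri
Years with five Mondays: 2084, 2088, 2089, 2090, 2094, 2095, 2100, 2101, 2102, 2106, 2107, 2112, 2113, 2117, 2118, 2119 → 16.

16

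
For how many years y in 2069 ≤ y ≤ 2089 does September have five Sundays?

September has 30 days; it has five Sundays when Sunday falls among the first (month-length − 28) days — i.e. when September 1 is one of Sunday/Saturday.
September 1 by year: 2069:Sun✓ 2070:Mon 2071:Tue 2072:Thu 2073:Fri 2074:Sat✓ 2075:Sun✓ 2076:Tue 2077:Wed 2078:Thu 2079:Fri 2080:Sun✓ 2081:Mon 2082:Tue 2083:Wed 2084:Fri 2085:Sat✓ 2086:Sun✓ 2087:Mon 2088:Wed 2089:Thu
Years with five Sundays: 2069, 2074, 2075, 2080, 2085, 2086 → 6.

6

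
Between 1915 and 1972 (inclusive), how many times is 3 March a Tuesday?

Track 3 March's weekday year by year (advancing +1, or +2 across a Feb 29):
  1915: Wed  1916: Fri (+2)  1917: Sat (+1)  1918: Sun (+1)  1919: Mon (+1)
  1920: Wed (+2)  1921: Thu (+1)  1922: Fri (+1)  1923: Sat (+1)  1924: Mon (+2)
  1925: Tue (+1) ✓  1926: Wed (+1)  1927: Thu (+1)  1928: Sat (+2)  … (30 more years) …
  1959: Tue (+1) ✓  1960: Thu (+2)  1961: Fri (+1)  1962: Sat (+1)  1963: Sun (+1)
  1964: Tue (+2) ✓  1965: Wed (+1)  1966: Thu (+1)  1967: Fri (+1)  1968: Sun (+2)
  1969: Mon (+1)  1970: Tue (+1) ✓  1971: Wed (+1)  1972: Fri (+2)
Tuesday years: 1925, 1931, 1936, 1942, 1953, 1959, 1964, 1970 — 8 in total.

8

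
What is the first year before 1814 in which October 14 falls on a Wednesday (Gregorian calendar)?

From one year to the next, a fixed date's weekday advances by 1, or by 2 when a Feb 29 lies between the two dates.
1814: October 14 is Friday.
1813: Thursday (−1)
1812: Wednesday (−1)
October 14 falls on a Wednesday in 1812.

1812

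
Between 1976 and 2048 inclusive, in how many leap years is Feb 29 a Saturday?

Leap years in 1976–2048: 19 of them.
Feb 29 weekday advances by 5 (mod 7) from one leap year to the next four years later (or differs when a century non-leap intervenes).
Leap-day weekdays: 1976:Sun 1980:Fri 1984:Wed 1988:Mon 1992:Sat✓ 1996:Thu 2000:Tue 2004:Sun 2008:Fri 2012:Wed 2016:Mon 2020:Sat✓ 2024:Thu 2028:Tue 2032:Sun 2036:Fri 2040:Wed 2044:Mon 2048:Sat✓
Saturday: 1992, 2020, 2048 → 3.

3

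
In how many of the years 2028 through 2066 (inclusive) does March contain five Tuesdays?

March has 31 days; it has five Tuesdays when Tuesday falls among the first (month-length − 28) days — i.e. when March 1 is one of Tuesday/Monday/Sunday.
March 1 by year: 2028:Wed 2029:Thu 2030:Fri 2031:Sat 2032:Mon✓ 2033:Tue✓ 2034:Wed 2035:Thu 2036:Sat 2037:Sun✓ 2038:Mon✓ 2039:Tue✓ 2040:Thu 2041:Fri 2042:Sat …(9 more)… 2052:Fri 2053:Sat 2054:Sun✓ 2055:Mon✓ 2056:Wed 2057:Thu 2058:Fri 2059:Sat 2060:Mon✓ 2061:Tue✓ 2062:Wed 2063:Thu 2064:Sat 2065:Sun✓ 2066:Mon✓
Years with five Tuesdays: 2032, 2033, 2037, 2038, 2039, 2043, 2044, 2048, 2049, 2050, 2054, 2055, 2060, 2061, 2065, 2066 → 16.

16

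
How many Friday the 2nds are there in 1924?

1

Check the 2nd of each month of 1924: Jan 2: Wed, Feb 2: Sat, Mar 2: Sun, Apr 2: Wed, May 2: Fri, Jun 2: Mon, Jul 2: Wed, Aug 2: Sat, Sep 2: Tue, Oct 2: Thu, Nov 2: Sun, Dec 2: Tue.
Friday occurs in May — 1 month.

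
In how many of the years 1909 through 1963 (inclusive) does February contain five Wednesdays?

2

February has 28 days (29 in leap years); it has five Wednesdays when Wednesday falls among the first (month-length − 28) days — i.e. when February 1 is Wednesday in a leap year (never in a common year).
February 1 by year: 1909:Mon 1910:Tue 1911:Wed 1912:Thu 1913:Sat 1914:Sun 1915:Mon 1916:Tue 1917:Thu 1918:Fri 1919:Sat 1920:Sun 1921:Tue 1922:Wed 1923:Thu …(25 more)… 1949:Tue 1950:Wed 1951:Thu 1952:Fri 1953:Sun 1954:Mon 1955:Tue 1956:Wed✓ 1957:Fri 1958:Sat 1959:Sun 1960:Mon 1961:Wed 1962:Thu 1963:Fri
Years with five Wednesdays: 1928, 1956 → 2.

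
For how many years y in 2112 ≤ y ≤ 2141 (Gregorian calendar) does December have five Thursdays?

December has 31 days; it has five Thursdays when Thursday falls among the first (month-length − 28) days — i.e. when December 1 is one of Thursday/Wednesday/Tuesday.
December 1 by year: 2112:Thu✓ 2113:Fri 2114:Sat 2115:Sun 2116:Tue✓ 2117:Wed✓ 2118:Thu✓ 2119:Fri 2120:Sun 2121:Mon 2122:Tue✓ 2123:Wed✓ 2124:Fri 2125:Sat 2126:Sun 2127:Mon 2128:Wed✓ 2129:Thu✓ 2130:Fri 2131:Sat 2132:Mon 2133:Tue✓ 2134:Wed✓ 2135:Thu✓ 2136:Sat 2137:Sun 2138:Mon 2139:Tue✓ 2140:Thu✓ 2141:Fri
Years with five Thursdays: 2112, 2116, 2117, 2118, 2122, 2123, 2128, 2129, 2133, 2134, 2135, 2139, 2140 → 13.

13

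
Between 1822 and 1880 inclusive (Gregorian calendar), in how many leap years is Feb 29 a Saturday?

Leap years in 1822–1880: 15 of them.
Feb 29 weekday advances by 5 (mod 7) from one leap year to the next four years later (or differs when a century non-leap intervenes).
Leap-day weekdays: 1824:Sun 1828:Fri 1832:Wed 1836:Mon 1840:Sat✓ 1844:Thu 1848:Tue 1852:Sun 1856:Fri 1860:Wed 1864:Mon 1868:Sat✓ 1872:Thu 1876:Tue 1880:Sun
Saturday: 1840, 1868 → 2.

2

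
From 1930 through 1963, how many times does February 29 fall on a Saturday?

Leap years in 1930–1963: 8 of them.
Feb 29 weekday advances by 5 (mod 7) from one leap year to the next four years later (or differs when a century non-leap intervenes).
Leap-day weekdays: 1932:Mon 1936:Sat✓ 1940:Thu 1944:Tue 1948:Sun 1952:Fri 1956:Wed 1960:Mon
Saturday: 1936 → 1.

1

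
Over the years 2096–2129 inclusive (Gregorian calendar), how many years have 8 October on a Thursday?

Track 8 October's weekday year by year (advancing +1, or +2 across a Feb 29):
  2096: Mon  2097: Tue (+1)  2098: Wed (+1)  2099: Thu (+1) ✓  2100: Fri (+1)
  2101: Sat (+1)  2102: Sun (+1)  2103: Mon (+1)  2104: Wed (+2)  2105: Thu (+1) ✓
  2106: Fri (+1)  2107: Sat (+1)  2108: Mon (+2)  2109: Tue (+1)  … (6 more years) …
  2116: Thu (+2) ✓  2117: Fri (+1)  2118: Sat (+1)  2119: Sun (+1)  2120: Tue (+2)
  2121: Wed (+1)  2122: Thu (+1) ✓  2123: Fri (+1)  2124: Sun (+2)  2125: Mon (+1)
  2126: Tue (+1)  2127: Wed (+1)  2128: Fri (+2)  2129: Sat (+1)
Thursday years: 2099, 2105, 2111, 2116, 2122 — 5 in total.

5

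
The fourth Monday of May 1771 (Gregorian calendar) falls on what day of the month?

May 1, 1771 is a Wednesday, so the first Monday is the 6th.
The fourth Monday is 6 + 21 = 27.

27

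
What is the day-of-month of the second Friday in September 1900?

September 1, 1900 is a Saturday, so the first Friday is the 7th.
The second Friday is 7 + 7 = 14.

14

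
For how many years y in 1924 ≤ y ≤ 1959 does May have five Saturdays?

May has 31 days; it has five Saturdays when Saturday falls among the first (month-length − 28) days — i.e. when May 1 is one of Saturday/Friday/Thursday.
May 1 by year: 1924:Thu✓ 1925:Fri✓ 1926:Sat✓ 1927:Sun 1928:Tue 1929:Wed 1930:Thu✓ 1931:Fri✓ 1932:Sun 1933:Mon 1934:Tue 1935:Wed 1936:Fri✓ 1937:Sat✓ 1938:Sun …(6 more)… 1945:Tue 1946:Wed 1947:Thu✓ 1948:Sat✓ 1949:Sun 1950:Mon 1951:Tue 1952:Thu✓ 1953:Fri✓ 1954:Sat✓ 1955:Sun 1956:Tue 1957:Wed 1958:Thu✓ 1959:Fri✓
Years with five Saturdays: 1924, 1925, 1926, 1930, 1931, 1936, 1937, 1941, 1942, 1943, 1947, 1948, 1952, 1953, 1954, 1958, 1959 → 17.

17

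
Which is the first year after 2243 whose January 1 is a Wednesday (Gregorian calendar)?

2245

Jan 1 advances by 2 weekdays after a leap year and by 1 after a common year.
2243: Jan 1 is Sunday.
2244: Monday (leap)
2245: Wednesday
2245 begins on a Wednesday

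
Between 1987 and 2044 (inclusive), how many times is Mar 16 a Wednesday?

Track Mar 16's weekday year by year (advancing +1, or +2 across a Feb 29):
  1987: Mon  1988: Wed (+2) ✓  1989: Thu (+1)  1990: Fri (+1)  1991: Sat (+1)
  1992: Mon (+2)  1993: Tue (+1)  1994: Wed (+1) ✓  1995: Thu (+1)  1996: Sat (+2)
  1997: Sun (+1)  1998: Mon (+1)  1999: Tue (+1)  2000: Thu (+2)  … (30 more years) …
  2031: Sun (+1)  2032: Tue (+2)  2033: Wed (+1) ✓  2034: Thu (+1)  2035: Fri (+1)
  2036: Sun (+2)  2037: Mon (+1)  2038: Tue (+1)  2039: Wed (+1) ✓  2040: Fri (+2)
  2041: Sat (+1)  2042: Sun (+1)  2043: Mon (+1)  2044: Wed (+2) ✓
Wednesday years: 1988, 1994, 2005, 2011, 2016, 2022, 2033, 2039, 2044 — 9 in total.

9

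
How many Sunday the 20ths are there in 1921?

Check the 20th of each month of 1921: Jan 20: Thu, Feb 20: Sun, Mar 20: Sun, Apr 20: Wed, May 20: Fri, Jun 20: Mon, Jul 20: Wed, Aug 20: Sat, Sep 20: Tue, Oct 20: Thu, Nov 20: Sun, Dec 20: Tue.
Sunday occurs in February, March, November — 3 months.

3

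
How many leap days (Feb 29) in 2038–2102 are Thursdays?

Leap years in 2038–2102: 15 of them.
Feb 29 weekday advances by 5 (mod 7) from one leap year to the next four years later (or differs when a century non-leap intervenes).
Leap-day weekdays: 2040:Wed 2044:Mon 2048:Sat 2052:Thu✓ 2056:Tue 2060:Sun 2064:Fri 2068:Wed 2072:Mon 2076:Sat 2080:Thu✓ 2084:Tue 2088:Sun 2092:Fri 2096:Wed
Thursday: 2052, 2080 → 2.

2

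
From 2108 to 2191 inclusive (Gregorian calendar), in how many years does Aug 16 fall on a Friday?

12

Track Aug 16's weekday year by year (advancing +1, or +2 across a Feb 29):
  2108: Thu  2109: Fri (+1) ✓  2110: Sat (+1)  2111: Sun (+1)  2112: Tue (+2)
  2113: Wed (+1)  2114: Thu (+1)  2115: Fri (+1) ✓  2116: Sun (+2)  2117: Mon (+1)
  2118: Tue (+1)  2119: Wed (+1)  2120: Fri (+2) ✓  2121: Sat (+1)  … (56 more years) …
  2178: Sun (+1)  2179: Mon (+1)  2180: Wed (+2)  2181: Thu (+1)  2182: Fri (+1) ✓
  2183: Sat (+1)  2184: Mon (+2)  2185: Tue (+1)  2186: Wed (+1)  2187: Thu (+1)
  2188: Sat (+2)  2189: Sun (+1)  2190: Mon (+1)  2191: Tue (+1)
Friday years: 2109, 2115, 2120, 2126, 2137, 2143, 2148, 2154, 2165, 2171, 2176, 2182 — 12 in total.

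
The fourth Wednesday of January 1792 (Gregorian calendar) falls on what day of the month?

25

January 1, 1792 is a Sunday, so the first Wednesday is the 4th.
The fourth Wednesday is 4 + 21 = 25.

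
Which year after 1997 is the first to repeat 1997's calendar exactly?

2003

Two years share a calendar iff Jan 1 falls on the same weekday and both are leap or both are common. 1997: Jan 1 is Wednesday, common year.
1998: Jan 1 Thursday, common
1999: Jan 1 Friday, common
2000: Jan 1 Saturday, leap
2001: Jan 1 Monday, common
2002: Jan 1 Tuesday, common
2003: Jan 1 Wednesday, common
2003 matches on both conditions.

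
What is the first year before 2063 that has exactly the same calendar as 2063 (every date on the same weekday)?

Two years share a calendar iff Jan 1 falls on the same weekday and both are leap or both are common. 2063: Jan 1 is Monday, common year.
2062: Jan 1 Sunday, common
2061: Jan 1 Saturday, common
2060: Jan 1 Thursday, leap
2059: Jan 1 Wednesday, common
2058: Jan 1 Tuesday, common
2057: Jan 1 Monday, common
2057 matches on both conditions.

2057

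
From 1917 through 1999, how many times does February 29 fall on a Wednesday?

Leap years in 1917–1999: 20 of them.
Feb 29 weekday advances by 5 (mod 7) from one leap year to the next four years later (or differs when a century non-leap intervenes).
Leap-day weekdays: 1920:Sun 1924:Fri 1928:Wed✓ 1932:Mon 1936:Sat 1940:Thu 1944:Tue 1948:Sun 1952:Fri 1956:Wed✓ 1960:Mon 1964:Sat 1968:Thu 1972:Tue 1976:Sun 1980:Fri 1984:Wed✓ 1988:Mon 1992:Sat 1996:Thu
Wednesday: 1928, 1956, 1984 → 3.

3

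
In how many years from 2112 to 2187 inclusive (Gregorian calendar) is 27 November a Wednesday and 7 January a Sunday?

Check each year's weekday for 27 November and 7 January:
  2112: Sun/Thu  2113: Mon/Sat  2114: Tue/Sun  2115: Wed/Mon  2116: Fri/Tue  2117: Sat/Thu  2118: Sun/Fri  2119: Mon/Sat  2120: Wed/Sun ✓  2121: Thu/Tue  2122: Fri/Wed  2123: Sat/Thu  2124: Mon/Fri  2125: Tue/Sun  …(48 more)…  2174: Sun/Fri  2175: Mon/Sat  2176: Wed/Sun ✓  2177: Thu/Tue  2178: Fri/Wed  2179: Sat/Thu  2180: Mon/Fri  2181: Tue/Sun  2182: Wed/Mon  2183: Thu/Tue  2184: Sat/Wed  2185: Sun/Fri  2186: Mon/Sat  2187: Tue/Sun
Both conditions hold in: 2120, 2148, 2176 — 3.

3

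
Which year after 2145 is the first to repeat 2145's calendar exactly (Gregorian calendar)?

Two years share a calendar iff Jan 1 falls on the same weekday and both are leap or both are common. 2145: Jan 1 is Friday, common year.
2146: Jan 1 Saturday, common
2147: Jan 1 Sunday, common
2148: Jan 1 Monday, leap
2149: Jan 1 Wednesday, common
2150: Jan 1 Thursday, common
2151: Jan 1 Friday, common
2151 matches on both conditions.

2151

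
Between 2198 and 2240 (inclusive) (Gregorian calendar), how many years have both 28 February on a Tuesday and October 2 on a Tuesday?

2

Check each year's weekday for 28 February and October 2:
  2198: Wed/Tue  2199: Thu/Wed  2200: Fri/Thu  2201: Sat/Fri  2202: Sun/Sat  2203: Mon/Sun  2204: Tue/Tue ✓  2205: Thu/Wed  2206: Fri/Thu  2207: Sat/Fri  2208: Sun/Sun  2209: Tue/Mon  2210: Wed/Tue  2211: Thu/Wed  …(15 more)…  2227: Wed/Tue  2228: Thu/Thu  2229: Sat/Fri  2230: Sun/Sat  2231: Mon/Sun  2232: Tue/Tue ✓  2233: Thu/Wed  2234: Fri/Thu  2235: Sat/Fri  2236: Sun/Sun  2237: Tue/Mon  2238: Wed/Tue  2239: Thu/Wed  2240: Fri/Fri
Both conditions hold in: 2204, 2232 — 2.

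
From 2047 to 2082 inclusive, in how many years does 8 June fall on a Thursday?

Track 8 June's weekday year by year (advancing +1, or +2 across a Feb 29):
  2047: Sat  2048: Mon (+2)  2049: Tue (+1)  2050: Wed (+1)  2051: Thu (+1) ✓
  2052: Sat (+2)  2053: Sun (+1)  2054: Mon (+1)  2055: Tue (+1)  2056: Thu (+2) ✓
  2057: Fri (+1)  2058: Sat (+1)  2059: Sun (+1)  2060: Tue (+2)  … (8 more years) …
  2069: Sat (+1)  2070: Sun (+1)  2071: Mon (+1)  2072: Wed (+2)  2073: Thu (+1) ✓
  2074: Fri (+1)  2075: Sat (+1)  2076: Mon (+2)  2077: Tue (+1)  2078: Wed (+1)
  2079: Thu (+1) ✓  2080: Sat (+2)  2081: Sun (+1)  2082: Mon (+1)
Thursday years: 2051, 2056, 2062, 2073, 2079 — 5 in total.

5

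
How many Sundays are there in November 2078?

November 2078 has 30 days and begins on Tuesday.
The first Sunday is November 6.
Sundays fall on 6, 13, 20, 27 — that's 4.

4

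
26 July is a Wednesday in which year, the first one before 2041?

From one year to the next, a fixed date's weekday advances by 1, or by 2 when a Feb 29 lies between the two dates.
2041: July 26 is Friday.
2040: Thursday (−1)
2039: Tuesday (−2)
2038: Monday (−1)
2037: Sunday (−1)
2036: Saturday (−1)
2035: Thursday (−2)
2034: Wednesday (−1)
26 July falls on a Wednesday in 2034.

2034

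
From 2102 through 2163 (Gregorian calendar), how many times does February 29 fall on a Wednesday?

Leap years in 2102–2163: 15 of them.
Feb 29 weekday advances by 5 (mod 7) from one leap year to the next four years later (or differs when a century non-leap intervenes).
Leap-day weekdays: 2104:Fri 2108:Wed✓ 2112:Mon 2116:Sat 2120:Thu 2124:Tue 2128:Sun 2132:Fri 2136:Wed✓ 2140:Mon 2144:Sat 2148:Thu 2152:Tue 2156:Sun 2160:Fri
Wednesday: 2108, 2136 → 2.

2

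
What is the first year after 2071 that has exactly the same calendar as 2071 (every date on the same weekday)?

2082

Two years share a calendar iff Jan 1 falls on the same weekday and both are leap or both are common. 2071: Jan 1 is Thursday, common year.
2072: Jan 1 Friday, leap
2073: Jan 1 Sunday, common
2074: Jan 1 Monday, common
2075: Jan 1 Tuesday, common
2076: Jan 1 Wednesday, leap
2077: Jan 1 Friday, common
2078: Jan 1 Saturday, common
2079: Jan 1 Sunday, common
2080: Jan 1 Monday, leap
2081: Jan 1 Wednesday, common
2082: Jan 1 Thursday, common
2082 matches on both conditions.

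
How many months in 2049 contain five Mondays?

4

A month of length L has five Mondays iff its first Monday is on day ≤ L−28 (so day 1–3 in a 31-day month, 1–2 in a 30-day month, day 1 in a leap February).
Checking each month of 2049: Jan starts Fri (31d); Feb starts Mon (28d); Mar starts Mon (31d) ✓; Apr starts Thu (30d); May starts Sat (31d) ✓; Jun starts Tue (30d); Jul starts Thu (31d); Aug starts Sun (31d) ✓; Sep starts Wed (30d); Oct starts Fri (31d); Nov starts Mon (30d) ✓; Dec starts Wed (31d).
Five-Monday months: March, May, August, November → 4.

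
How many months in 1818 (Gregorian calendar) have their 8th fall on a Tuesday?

Check the 8th of each month of 1818: Jan 8: Thu, Feb 8: Sun, Mar 8: Sun, Apr 8: Wed, May 8: Fri, Jun 8: Mon, Jul 8: Wed, Aug 8: Sat, Sep 8: Tue, Oct 8: Thu, Nov 8: Sun, Dec 8: Tue.
Tuesday occurs in September, December — 2 months.

2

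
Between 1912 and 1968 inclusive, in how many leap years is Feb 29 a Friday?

Leap years in 1912–1968: 15 of them.
Feb 29 weekday advances by 5 (mod 7) from one leap year to the next four years later (or differs when a century non-leap intervenes).
Leap-day weekdays: 1912:Thu 1916:Tue 1920:Sun 1924:Fri✓ 1928:Wed 1932:Mon 1936:Sat 1940:Thu 1944:Tue 1948:Sun 1952:Fri✓ 1956:Wed 1960:Mon 1964:Sat 1968:Thu
Friday: 1924, 1952 → 2.

2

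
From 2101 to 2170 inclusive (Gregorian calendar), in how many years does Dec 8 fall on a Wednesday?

Track Dec 8's weekday year by year (advancing +1, or +2 across a Feb 29):
  2101: Thu  2102: Fri (+1)  2103: Sat (+1)  2104: Mon (+2)  2105: Tue (+1)
  2106: Wed (+1) ✓  2107: Thu (+1)  2108: Sat (+2)  2109: Sun (+1)  2110: Mon (+1)
  2111: Tue (+1)  2112: Thu (+2)  2113: Fri (+1)  2114: Sat (+1)  … (42 more years) …
  2157: Thu (+1)  2158: Fri (+1)  2159: Sat (+1)  2160: Mon (+2)  2161: Tue (+1)
  2162: Wed (+1) ✓  2163: Thu (+1)  2164: Sat (+2)  2165: Sun (+1)  2166: Mon (+1)
  2167: Tue (+1)  2168: Thu (+2)  2169: Fri (+1)  2170: Sat (+1)
Wednesday years: 2106, 2117, 2123, 2128, 2134, 2145, 2151, 2156, 2162 — 9 in total.

9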